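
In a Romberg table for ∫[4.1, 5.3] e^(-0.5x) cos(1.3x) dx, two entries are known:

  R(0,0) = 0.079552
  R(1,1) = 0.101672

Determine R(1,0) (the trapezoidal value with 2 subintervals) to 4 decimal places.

0.0961

From R(1,1) = (4·R(1,0) − R(0,0))/3, solve for R(1,0):
4·R(1,0) = 3·0.101672 + 0.079552 = 0.384568
R(1,0) = 0.096142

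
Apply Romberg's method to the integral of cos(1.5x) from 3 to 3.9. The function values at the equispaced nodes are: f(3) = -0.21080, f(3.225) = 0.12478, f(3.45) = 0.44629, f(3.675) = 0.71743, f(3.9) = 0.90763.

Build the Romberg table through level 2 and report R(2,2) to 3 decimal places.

R(0,0) (trapezoid, 1 panel, h=0.9000): 0.31357
R(1,0) (trapezoid, 2 panels, h=0.4500): 0.35762
R(2,0) (trapezoid, 4 panels, h=0.2250): 0.36831
R(1,1) = 0.35762 + (0.35762 − 0.31357)/3 = 0.37230
R(2,1) = 0.36831 + (0.36831 − 0.35762)/3 = 0.37187
R(2,2) = 0.37187 + (0.37187 − 0.37230)/15 = 0.37184

0.372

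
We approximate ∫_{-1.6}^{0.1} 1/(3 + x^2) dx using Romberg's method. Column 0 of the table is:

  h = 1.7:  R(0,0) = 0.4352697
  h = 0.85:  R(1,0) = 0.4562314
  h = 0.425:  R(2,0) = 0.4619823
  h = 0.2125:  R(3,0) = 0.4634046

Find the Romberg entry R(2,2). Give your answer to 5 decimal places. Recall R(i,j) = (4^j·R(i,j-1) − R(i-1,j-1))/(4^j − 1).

0.46394

Richardson extrapolation on the trapezoidal column (denominator 4−1=3):
R(1,1) = 0.4562314 + (0.4562314 − 0.4352697)/3 = 0.4632186
R(2,1) = (4·0.4619823 − 0.4562314) / 3 = 0.4638993
R(2,2) = (16·0.4638993 − 0.4632186) / 15 = 0.4639447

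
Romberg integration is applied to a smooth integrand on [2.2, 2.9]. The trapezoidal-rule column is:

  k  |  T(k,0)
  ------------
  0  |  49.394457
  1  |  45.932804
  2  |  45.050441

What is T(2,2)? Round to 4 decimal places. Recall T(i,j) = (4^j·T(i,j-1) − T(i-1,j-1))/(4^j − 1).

44.7548

Richardson extrapolation on the trapezoidal column (denominator 4−1=3):
T(1,1) = 45.932804 + (45.932804 − 49.394457)/3 = 44.778920
T(2,1) = 45.050441 + (45.050441 − 45.932804)/3 = 44.756320
T(2,2) = 44.756320 + (44.756320 − 44.778920)/15 = 44.754813
(Column j=1 coincides with Simpson's rule on the same nodes.)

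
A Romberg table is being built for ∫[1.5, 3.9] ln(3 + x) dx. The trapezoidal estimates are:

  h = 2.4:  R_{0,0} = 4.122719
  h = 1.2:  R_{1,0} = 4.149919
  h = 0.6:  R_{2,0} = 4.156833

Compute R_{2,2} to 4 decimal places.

4.1591

R_{1,1} = (4·4.149919 − 4.122719) / 3 = 4.158986
R_{2,1} = 4.156833 + (4.156833 − 4.149919)/3 = 4.159138
R_{2,2} = (16·4.159138 − 4.158986) / 15 = 4.159148
(Column j=1 coincides with Simpson's rule on the same nodes.)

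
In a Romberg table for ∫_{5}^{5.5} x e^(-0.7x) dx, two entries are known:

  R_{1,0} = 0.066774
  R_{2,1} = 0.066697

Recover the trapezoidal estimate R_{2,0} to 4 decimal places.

From R_{2,1} = (4·R_{2,0} − R_{1,0})/3, solve for R_{2,0}:
4·R_{2,0} = 3·0.066697 + 0.066774 = 0.266865
R_{2,0} = 0.066716

0.0667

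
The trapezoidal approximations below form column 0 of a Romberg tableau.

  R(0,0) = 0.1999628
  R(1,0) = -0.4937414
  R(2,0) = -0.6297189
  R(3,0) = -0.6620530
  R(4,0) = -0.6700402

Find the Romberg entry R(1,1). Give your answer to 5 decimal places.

Richardson extrapolation on the trapezoidal column (denominator 4−1=3):
R(1,1) = (4·(-0.4937414) − 0.1999628) / 3 = -0.7249761

-0.72498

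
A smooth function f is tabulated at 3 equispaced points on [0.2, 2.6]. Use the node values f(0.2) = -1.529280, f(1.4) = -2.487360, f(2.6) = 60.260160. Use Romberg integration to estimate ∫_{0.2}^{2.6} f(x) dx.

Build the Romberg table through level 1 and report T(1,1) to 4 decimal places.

T(0,0) (trapezoid, 1 panel, h=2.4000): 70.477056
T(1,0) (trapezoid, 2 panels, h=1.2000): 32.253696
T(1,1) = 32.253696 + (32.253696 − 70.477056)/3 = 19.512576

19.5126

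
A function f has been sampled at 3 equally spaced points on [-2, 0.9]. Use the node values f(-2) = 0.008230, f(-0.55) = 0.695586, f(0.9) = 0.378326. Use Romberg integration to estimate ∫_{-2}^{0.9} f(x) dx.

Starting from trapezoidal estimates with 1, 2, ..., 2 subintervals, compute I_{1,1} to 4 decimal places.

1.5316

I_{0,0} (trapezoid, 1 panel, h=2.9000): 0.560506
I_{1,0} (trapezoid, 2 panels, h=1.4500): 1.288853
I_{1,1} = 1.288853 + (1.288853 − 0.560506)/3 = 1.531635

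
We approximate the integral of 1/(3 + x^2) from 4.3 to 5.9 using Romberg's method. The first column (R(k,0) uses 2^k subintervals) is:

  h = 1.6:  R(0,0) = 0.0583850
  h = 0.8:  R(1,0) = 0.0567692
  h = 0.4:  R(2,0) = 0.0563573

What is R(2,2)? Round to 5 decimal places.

0.05622

Richardson extrapolation on the trapezoidal column (denominator 4−1=3):
R(1,1) = 0.0567692 + (0.0567692 − 0.0583850)/3 = 0.0562306
R(2,1) = 0.0563573 + (0.0563573 − 0.0567692)/3 = 0.0562200
R(2,2) = 0.0562200 + (0.0562200 − 0.0562306)/15 = 0.0562193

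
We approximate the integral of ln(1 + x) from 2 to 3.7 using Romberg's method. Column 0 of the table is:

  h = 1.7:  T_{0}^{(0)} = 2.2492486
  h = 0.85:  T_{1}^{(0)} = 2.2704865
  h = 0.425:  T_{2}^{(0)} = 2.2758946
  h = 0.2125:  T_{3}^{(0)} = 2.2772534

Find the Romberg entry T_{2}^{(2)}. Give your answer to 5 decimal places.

2.27771

T_{1}^{(1)} = 2.2704865 + (2.2704865 − 2.2492486)/3 = 2.2775658
T_{2}^{(1)} = 2.2758946 + (2.2758946 − 2.2704865)/3 = 2.2776973
T_{2}^{(2)} = 2.2776973 + (2.2776973 − 2.2775658)/15 = 2.2777061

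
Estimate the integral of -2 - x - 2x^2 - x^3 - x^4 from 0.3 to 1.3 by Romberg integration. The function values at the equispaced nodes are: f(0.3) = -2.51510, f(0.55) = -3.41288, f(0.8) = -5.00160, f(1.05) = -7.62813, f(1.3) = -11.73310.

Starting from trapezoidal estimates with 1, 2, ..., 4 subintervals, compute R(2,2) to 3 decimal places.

R(0,0) (trapezoid, 1 panel, h=1.0000): -7.12410
R(1,0) (trapezoid, 2 panels, h=0.5000): -6.06285
R(2,0) (trapezoid, 4 panels, h=0.2500): -5.79168
R(1,1) = -6.06285 + (-6.06285 − (-7.12410))/3 = -5.70910
R(2,1) = -5.79168 + (-5.79168 − (-6.06285))/3 = -5.70129
R(2,2) = -5.70129 + (-5.70129 − (-5.70910))/15 = -5.70077

-5.701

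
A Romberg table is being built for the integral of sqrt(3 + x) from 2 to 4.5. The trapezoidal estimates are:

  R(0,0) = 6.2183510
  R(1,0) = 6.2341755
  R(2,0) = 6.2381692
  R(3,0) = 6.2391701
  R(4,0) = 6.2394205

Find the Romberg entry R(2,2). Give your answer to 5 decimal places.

Richardson extrapolation on the trapezoidal column (denominator 4−1=3):
R(1,1) = 6.2341755 + (6.2341755 − 6.2183510)/3 = 6.2394503
R(2,1) = 6.2381692 + (6.2381692 − 6.2341755)/3 = 6.2395004
R(2,2) = (16·6.2395004 − 6.2394503) / 15 = 6.2395037

6.23950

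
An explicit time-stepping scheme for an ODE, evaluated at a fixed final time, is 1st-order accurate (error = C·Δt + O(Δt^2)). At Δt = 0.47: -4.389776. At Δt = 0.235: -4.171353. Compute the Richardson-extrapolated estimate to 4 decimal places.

-3.9529

The leading error scales as Δt; refining by a factor of 2 reduces it by 2^1 = 2.
Extrapolated value = (2·A(Δt/2) − A(Δt)) / (2 − 1)
= (2·(-4.171353) − (-4.389776)) / 1
= -3.952930 / 1 = -3.952930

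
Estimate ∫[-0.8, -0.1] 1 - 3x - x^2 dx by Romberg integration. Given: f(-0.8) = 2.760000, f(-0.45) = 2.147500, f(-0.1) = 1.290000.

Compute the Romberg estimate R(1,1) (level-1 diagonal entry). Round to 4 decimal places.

R(0,0) (trapezoid, 1 panel, h=0.7000): 1.417500
R(1,0) (trapezoid, 2 panels, h=0.3500): 1.460375
R(1,1) = 1.460375 + (1.460375 − 1.417500)/3 = 1.474667

1.4747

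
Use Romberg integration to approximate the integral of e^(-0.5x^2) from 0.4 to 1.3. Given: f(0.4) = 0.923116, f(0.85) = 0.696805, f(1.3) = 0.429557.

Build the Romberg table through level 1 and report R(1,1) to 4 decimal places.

0.6210

R(0,0) (trapezoid, 1 panel, h=0.9000): 0.608703
R(1,0) (trapezoid, 2 panels, h=0.4500): 0.617914
R(1,1) = 0.617914 + (0.617914 − 0.608703)/3 = 0.620984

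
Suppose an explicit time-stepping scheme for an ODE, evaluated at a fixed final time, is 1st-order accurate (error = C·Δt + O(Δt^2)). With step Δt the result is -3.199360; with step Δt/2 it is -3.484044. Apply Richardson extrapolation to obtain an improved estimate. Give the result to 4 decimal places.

-3.7687

Extrapolated value = (2·A(Δt/2) − A(Δt)) / (2 − 1)
= (2·(-3.484044) − (-3.199360)) / 1
= -3.768728 / 1 = -3.768728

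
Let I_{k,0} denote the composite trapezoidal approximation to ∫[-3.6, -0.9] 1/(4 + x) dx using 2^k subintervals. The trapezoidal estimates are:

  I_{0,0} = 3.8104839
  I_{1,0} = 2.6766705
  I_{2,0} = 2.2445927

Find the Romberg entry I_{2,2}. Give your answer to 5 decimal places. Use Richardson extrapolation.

Richardson extrapolation on the trapezoidal column (denominator 4−1=3):
I_{1,1} = (4·2.6766705 − 3.8104839) / 3 = 2.2987327
I_{2,1} = 2.2445927 + (2.2445927 − 2.6766705)/3 = 2.1005668
I_{2,2} = (16·2.1005668 − 2.2987327) / 15 = 2.0873557
(Column j=1 coincides with Simpson's rule on the same nodes.)

2.08736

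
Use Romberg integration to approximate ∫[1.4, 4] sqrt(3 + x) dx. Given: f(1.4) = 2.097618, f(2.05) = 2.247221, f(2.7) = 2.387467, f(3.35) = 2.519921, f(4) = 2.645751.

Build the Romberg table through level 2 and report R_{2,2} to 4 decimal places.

R_{0,0} (trapezoid, 1 panel, h=2.6000): 6.166380
R_{1,0} (trapezoid, 2 panels, h=1.3000): 6.186897
R_{2,0} (trapezoid, 4 panels, h=0.6500): 6.192091
R_{1,1} = 6.186897 + (6.186897 − 6.166380)/3 = 6.193736
R_{2,1} = 6.192091 + (6.192091 − 6.186897)/3 = 6.193822
R_{2,2} = 6.193822 + (6.193822 − 6.193736)/15 = 6.193828

6.1938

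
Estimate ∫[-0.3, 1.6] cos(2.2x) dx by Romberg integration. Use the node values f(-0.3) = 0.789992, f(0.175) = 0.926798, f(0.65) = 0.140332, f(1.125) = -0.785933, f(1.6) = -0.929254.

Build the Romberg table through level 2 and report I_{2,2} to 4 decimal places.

0.1101

I_{0,0} (trapezoid, 1 panel, h=1.9000): -0.132299
I_{1,0} (trapezoid, 2 panels, h=0.9500): 0.067166
I_{2,0} (trapezoid, 4 panels, h=0.4750): 0.100494
I_{1,1} = 0.067166 + (0.067166 − (-0.132299))/3 = 0.133654
I_{2,1} = 0.100494 + (0.100494 − 0.067166)/3 = 0.111603
I_{2,2} = 0.111603 + (0.111603 − 0.133654)/15 = 0.110133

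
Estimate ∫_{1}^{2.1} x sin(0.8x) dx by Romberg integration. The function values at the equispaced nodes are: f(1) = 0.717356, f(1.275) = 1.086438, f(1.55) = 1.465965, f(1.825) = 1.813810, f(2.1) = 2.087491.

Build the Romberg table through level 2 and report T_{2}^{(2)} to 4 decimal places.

1.5893

T_{0}^{(0)} (trapezoid, 1 panel, h=1.1000): 1.542666
T_{1}^{(0)} (trapezoid, 2 panels, h=0.5500): 1.577614
T_{2}^{(0)} (trapezoid, 4 panels, h=0.2750): 1.586375
T_{1}^{(1)} = 1.577614 + (1.577614 − 1.542666)/3 = 1.589263
T_{2}^{(1)} = 1.586375 + (1.586375 − 1.577614)/3 = 1.589295
T_{2}^{(2)} = 1.589295 + (1.589295 − 1.589263)/15 = 1.589297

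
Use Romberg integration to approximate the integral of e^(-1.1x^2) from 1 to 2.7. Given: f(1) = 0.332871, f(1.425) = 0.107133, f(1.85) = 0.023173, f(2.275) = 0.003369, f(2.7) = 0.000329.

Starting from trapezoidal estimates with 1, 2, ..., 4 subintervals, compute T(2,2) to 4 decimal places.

0.1161

T(0,0) (trapezoid, 1 panel, h=1.7000): 0.283220
T(1,0) (trapezoid, 2 panels, h=0.8500): 0.161307
T(2,0) (trapezoid, 4 panels, h=0.4250): 0.127617
T(1,1) = 0.161307 + (0.161307 − 0.283220)/3 = 0.120669
T(2,1) = 0.127617 + (0.127617 − 0.161307)/3 = 0.116387
T(2,2) = 0.116387 + (0.116387 − 0.120669)/15 = 0.116102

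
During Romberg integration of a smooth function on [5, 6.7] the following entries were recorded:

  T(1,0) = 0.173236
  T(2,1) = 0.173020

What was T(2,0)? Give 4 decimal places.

From T(2,1) = (4·T(2,0) − T(1,0))/3, solve for T(2,0):
4·T(2,0) = 3·0.173020 + 0.173236 = 0.692296
T(2,0) = 0.173074

0.1731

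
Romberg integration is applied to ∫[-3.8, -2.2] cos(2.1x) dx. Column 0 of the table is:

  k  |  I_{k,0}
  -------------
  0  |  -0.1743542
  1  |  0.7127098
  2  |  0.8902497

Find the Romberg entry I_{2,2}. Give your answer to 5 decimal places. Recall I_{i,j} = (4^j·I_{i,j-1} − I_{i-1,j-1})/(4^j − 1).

Richardson extrapolation on the trapezoidal column (denominator 4−1=3):
I_{1,1} = (4·0.7127098 − (-0.1743542)) / 3 = 1.0083978
I_{2,1} = 0.8902497 + (0.8902497 − 0.7127098)/3 = 0.9494297
I_{2,2} = 0.9494297 + (0.9494297 − 1.0083978)/15 = 0.9454985

0.94550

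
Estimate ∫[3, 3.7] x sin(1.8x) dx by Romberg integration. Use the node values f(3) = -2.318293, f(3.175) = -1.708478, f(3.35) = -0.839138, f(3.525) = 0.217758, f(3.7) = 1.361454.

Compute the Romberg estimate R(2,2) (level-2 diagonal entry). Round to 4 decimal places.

R(0,0) (trapezoid, 1 panel, h=0.7000): -0.334894
R(1,0) (trapezoid, 2 panels, h=0.3500): -0.461145
R(2,0) (trapezoid, 4 panels, h=0.1750): -0.491449
R(1,1) = -0.461145 + (-0.461145 − (-0.334894))/3 = -0.503229
R(2,1) = -0.491449 + (-0.491449 − (-0.461145))/3 = -0.501550
R(2,2) = -0.501550 + (-0.501550 − (-0.503229))/15 = -0.501438

-0.5014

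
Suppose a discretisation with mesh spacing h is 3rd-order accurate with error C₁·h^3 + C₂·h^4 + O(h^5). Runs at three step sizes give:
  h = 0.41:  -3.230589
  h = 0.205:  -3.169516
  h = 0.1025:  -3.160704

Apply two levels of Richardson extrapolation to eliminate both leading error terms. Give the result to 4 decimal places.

-3.1594

First eliminate the h^3 term (factor 2^3 = 8):
  B₁ = (8·(-3.169516) − (-3.230589))/7 = -3.160791
  B₂ = (8·(-3.160704) − (-3.169516))/7 = -3.159445
Then eliminate the h^4 term (factor 2^4 = 16):
  (16·(-3.159445) − (-3.160791))/15 = -3.159355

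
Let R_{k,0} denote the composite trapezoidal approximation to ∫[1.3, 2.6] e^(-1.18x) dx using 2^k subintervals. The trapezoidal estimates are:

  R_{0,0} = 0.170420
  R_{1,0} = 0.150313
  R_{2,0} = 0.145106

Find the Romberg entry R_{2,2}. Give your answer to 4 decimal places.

R_{1,1} = 0.150313 + (0.150313 − 0.170420)/3 = 0.143611
R_{2,1} = 0.145106 + (0.145106 − 0.150313)/3 = 0.143370
R_{2,2} = (16·0.143370 − 0.143611) / 15 = 0.143354

0.1434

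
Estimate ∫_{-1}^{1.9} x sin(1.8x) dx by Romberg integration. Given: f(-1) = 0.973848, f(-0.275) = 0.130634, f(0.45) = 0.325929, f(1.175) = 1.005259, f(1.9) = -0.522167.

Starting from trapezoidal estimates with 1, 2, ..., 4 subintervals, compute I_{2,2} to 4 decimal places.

1.3991

I_{0,0} (trapezoid, 1 panel, h=2.9000): 0.654937
I_{1,0} (trapezoid, 2 panels, h=1.4500): 0.800066
I_{2,0} (trapezoid, 4 panels, h=0.7250): 1.223555
I_{1,1} = 0.800066 + (0.800066 − 0.654937)/3 = 0.848442
I_{2,1} = 1.223555 + (1.223555 − 0.800066)/3 = 1.364718
I_{2,2} = 1.364718 + (1.364718 − 0.848442)/15 = 1.399136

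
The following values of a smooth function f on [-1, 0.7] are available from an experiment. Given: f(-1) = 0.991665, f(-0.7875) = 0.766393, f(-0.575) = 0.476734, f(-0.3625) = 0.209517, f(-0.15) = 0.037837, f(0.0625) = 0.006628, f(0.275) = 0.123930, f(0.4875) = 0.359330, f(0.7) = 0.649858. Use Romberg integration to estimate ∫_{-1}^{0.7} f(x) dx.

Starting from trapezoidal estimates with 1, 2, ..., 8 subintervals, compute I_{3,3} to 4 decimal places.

0.5871

I_{0,0} (trapezoid, 1 panel, h=1.7000): 1.395295
I_{1,0} (trapezoid, 2 panels, h=0.8500): 0.729809
I_{2,0} (trapezoid, 4 panels, h=0.4250): 0.620187
I_{3,0} (trapezoid, 8 panels, h=0.2125): 0.595240
I_{1,1} = 0.729809 + (0.729809 − 1.395295)/3 = 0.507980
I_{2,1} = 0.620187 + (0.620187 − 0.729809)/3 = 0.583646
I_{3,1} = 0.595240 + (0.595240 − 0.620187)/3 = 0.586924
I_{2,2} = 0.583646 + (0.583646 − 0.507980)/15 = 0.588690
I_{3,2} = 0.586924 + (0.586924 − 0.583646)/15 = 0.587143
I_{3,3} = 0.587143 + (0.587143 − 0.588690)/63 = 0.587118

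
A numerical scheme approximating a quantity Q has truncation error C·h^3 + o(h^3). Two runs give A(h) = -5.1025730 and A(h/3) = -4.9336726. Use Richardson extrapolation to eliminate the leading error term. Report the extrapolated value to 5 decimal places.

-4.92718

The leading error scales as h^3; refining by a factor of 3 reduces it by 3^3 = 27.
Extrapolated value = (27·A(h/3) − A(h)) / (27 − 1)
= (27·(-4.9336726) − (-5.1025730)) / 26
= -128.1065872 / 26 = -4.9271764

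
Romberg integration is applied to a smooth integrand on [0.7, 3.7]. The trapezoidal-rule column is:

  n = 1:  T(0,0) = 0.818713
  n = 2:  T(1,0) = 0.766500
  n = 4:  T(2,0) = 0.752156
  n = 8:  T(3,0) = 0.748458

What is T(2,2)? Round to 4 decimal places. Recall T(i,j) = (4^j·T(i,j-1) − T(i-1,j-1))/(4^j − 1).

Richardson extrapolation on the trapezoidal column (denominator 4−1=3):
T(1,1) = 0.766500 + (0.766500 − 0.818713)/3 = 0.749096
T(2,1) = 0.752156 + (0.752156 − 0.766500)/3 = 0.747375
T(2,2) = 0.747375 + (0.747375 − 0.749096)/15 = 0.747260

0.7473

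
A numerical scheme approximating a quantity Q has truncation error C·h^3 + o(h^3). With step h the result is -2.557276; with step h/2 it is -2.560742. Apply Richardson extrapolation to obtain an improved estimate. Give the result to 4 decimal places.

Extrapolated value = (8·A(h/2) − A(h)) / (8 − 1)
= (8·(-2.560742) − (-2.557276)) / 7
= -17.928660 / 7 = -2.561237

-2.5612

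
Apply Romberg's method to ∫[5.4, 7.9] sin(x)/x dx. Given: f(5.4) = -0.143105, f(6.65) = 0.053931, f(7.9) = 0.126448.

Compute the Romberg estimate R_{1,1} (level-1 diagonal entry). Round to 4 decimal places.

R_{0,0} (trapezoid, 1 panel, h=2.5000): -0.020821
R_{1,0} (trapezoid, 2 panels, h=1.2500): 0.057003
R_{1,1} = 0.057003 + (0.057003 − (-0.020821))/3 = 0.082944

0.0829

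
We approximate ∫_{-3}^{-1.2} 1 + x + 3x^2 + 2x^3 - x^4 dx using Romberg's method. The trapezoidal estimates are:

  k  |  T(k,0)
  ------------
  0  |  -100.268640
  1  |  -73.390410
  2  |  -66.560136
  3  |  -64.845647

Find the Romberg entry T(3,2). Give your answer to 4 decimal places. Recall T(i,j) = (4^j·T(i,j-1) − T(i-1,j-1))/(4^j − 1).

-64.2735

T(2,1) = (4·(-66.560136) − (-73.390410)) / 3 = -64.283378
T(3,1) = (4·(-64.845647) − (-66.560136)) / 3 = -64.274151
T(3,2) = -64.274151 + (-64.274151 − (-64.283378))/15 = -64.273536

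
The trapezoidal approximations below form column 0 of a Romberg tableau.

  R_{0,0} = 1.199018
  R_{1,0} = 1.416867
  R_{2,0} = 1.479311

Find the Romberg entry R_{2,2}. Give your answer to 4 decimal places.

Richardson extrapolation on the trapezoidal column (denominator 4−1=3):
R_{1,1} = 1.416867 + (1.416867 − 1.199018)/3 = 1.489483
R_{2,1} = 1.479311 + (1.479311 − 1.416867)/3 = 1.500126
R_{2,2} = 1.500126 + (1.500126 − 1.489483)/15 = 1.500836

1.5008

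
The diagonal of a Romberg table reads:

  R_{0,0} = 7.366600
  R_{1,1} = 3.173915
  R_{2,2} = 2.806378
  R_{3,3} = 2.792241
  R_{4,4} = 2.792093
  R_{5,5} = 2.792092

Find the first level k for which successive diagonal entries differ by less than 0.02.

k = 3

|R_{1,1} − R_{0,0}| = 4.192685 ≥ 0.02
|R_{2,2} − R_{1,1}| = 0.367537 ≥ 0.02
|R_{3,3} − R_{2,2}| = 0.014137 < 0.02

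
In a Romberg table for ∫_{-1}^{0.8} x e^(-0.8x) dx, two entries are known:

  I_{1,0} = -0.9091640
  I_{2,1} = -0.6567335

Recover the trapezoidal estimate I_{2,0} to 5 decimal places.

From I_{2,1} = (4·I_{2,0} − I_{1,0})/3, solve for I_{2,0}:
4·I_{2,0} = 3·(-0.6567335) + (-0.9091640) = -2.8793645
I_{2,0} = -0.7198411

-0.71984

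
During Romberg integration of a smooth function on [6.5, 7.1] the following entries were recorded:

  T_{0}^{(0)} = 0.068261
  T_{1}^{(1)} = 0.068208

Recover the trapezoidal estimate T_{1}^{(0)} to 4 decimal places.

From T_{1}^{(1)} = (4·T_{1}^{(0)} − T_{0}^{(0)})/3, solve for T_{1}^{(0)}:
4·T_{1}^{(0)} = 3·0.068208 + 0.068261 = 0.272885
T_{1}^{(0)} = 0.068221

0.0682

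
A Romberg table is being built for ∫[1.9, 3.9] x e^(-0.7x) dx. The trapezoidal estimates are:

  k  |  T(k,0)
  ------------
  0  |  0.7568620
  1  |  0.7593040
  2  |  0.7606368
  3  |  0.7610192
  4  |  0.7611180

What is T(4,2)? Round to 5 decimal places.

T(3,1) = (4·0.7610192 − 0.7606368) / 3 = 0.7611467
T(4,1) = (4·0.7611180 − 0.7610192) / 3 = 0.7611509
T(4,2) = 0.7611509 + (0.7611509 − 0.7611467)/15 = 0.7611512

0.76115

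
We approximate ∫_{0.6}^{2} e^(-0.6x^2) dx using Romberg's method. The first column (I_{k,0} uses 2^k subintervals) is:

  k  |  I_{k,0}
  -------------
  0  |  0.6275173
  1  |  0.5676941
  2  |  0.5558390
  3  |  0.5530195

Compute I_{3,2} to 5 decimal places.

0.55209

Richardson extrapolation on the trapezoidal column (denominator 4−1=3):
I_{2,1} = (4·0.5558390 − 0.5676941) / 3 = 0.5518873
I_{3,1} = (4·0.5530195 − 0.5558390) / 3 = 0.5520797
I_{3,2} = (16·0.5520797 − 0.5518873) / 15 = 0.5520925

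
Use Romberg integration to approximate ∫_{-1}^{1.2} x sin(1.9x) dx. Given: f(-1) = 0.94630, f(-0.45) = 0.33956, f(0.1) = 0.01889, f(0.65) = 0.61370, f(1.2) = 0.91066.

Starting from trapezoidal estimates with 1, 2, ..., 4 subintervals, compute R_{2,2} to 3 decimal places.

1.069

R_{0,0} (trapezoid, 1 panel, h=2.2000): 2.04266
R_{1,0} (trapezoid, 2 panels, h=1.1000): 1.04211
R_{2,0} (trapezoid, 4 panels, h=0.5500): 1.04535
R_{1,1} = 1.04211 + (1.04211 − 2.04266)/3 = 0.70859
R_{2,1} = 1.04535 + (1.04535 − 1.04211)/3 = 1.04643
R_{2,2} = 1.04643 + (1.04643 − 0.70859)/15 = 1.06895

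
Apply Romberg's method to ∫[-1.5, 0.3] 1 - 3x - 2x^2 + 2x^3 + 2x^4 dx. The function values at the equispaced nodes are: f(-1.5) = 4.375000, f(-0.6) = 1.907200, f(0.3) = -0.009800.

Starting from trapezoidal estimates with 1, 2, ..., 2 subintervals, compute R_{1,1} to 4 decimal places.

3.5982

R_{0,0} (trapezoid, 1 panel, h=1.8000): 3.928680
R_{1,0} (trapezoid, 2 panels, h=0.9000): 3.680820
R_{1,1} = 3.680820 + (3.680820 − 3.928680)/3 = 3.598200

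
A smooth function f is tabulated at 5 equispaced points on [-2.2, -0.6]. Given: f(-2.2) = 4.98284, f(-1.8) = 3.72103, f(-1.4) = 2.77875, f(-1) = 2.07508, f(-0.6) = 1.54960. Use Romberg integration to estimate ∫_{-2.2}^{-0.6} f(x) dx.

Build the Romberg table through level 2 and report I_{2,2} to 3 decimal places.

I_{0,0} (trapezoid, 1 panel, h=1.6000): 5.22595
I_{1,0} (trapezoid, 2 panels, h=0.8000): 4.83598
I_{2,0} (trapezoid, 4 panels, h=0.4000): 4.73643
I_{1,1} = 4.83598 + (4.83598 − 5.22595)/3 = 4.70599
I_{2,1} = 4.73643 + (4.73643 − 4.83598)/3 = 4.70325
I_{2,2} = 4.70325 + (4.70325 − 4.70599)/15 = 4.70307

4.703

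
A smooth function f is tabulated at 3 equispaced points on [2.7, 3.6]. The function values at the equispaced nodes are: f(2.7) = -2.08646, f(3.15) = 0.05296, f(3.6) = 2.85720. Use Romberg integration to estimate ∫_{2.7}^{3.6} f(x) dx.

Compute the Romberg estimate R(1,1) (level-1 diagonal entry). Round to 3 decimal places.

0.147

R(0,0) (trapezoid, 1 panel, h=0.9000): 0.34683
R(1,0) (trapezoid, 2 panels, h=0.4500): 0.19725
R(1,1) = 0.19725 + (0.19725 − 0.34683)/3 = 0.14739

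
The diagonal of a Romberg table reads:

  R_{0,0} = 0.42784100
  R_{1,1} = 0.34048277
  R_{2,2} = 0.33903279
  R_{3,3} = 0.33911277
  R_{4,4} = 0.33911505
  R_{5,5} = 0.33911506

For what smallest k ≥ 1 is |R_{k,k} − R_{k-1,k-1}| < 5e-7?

k = 5

|R_{1,1} − R_{0,0}| = 0.08735823 ≥ 5e-7
|R_{2,2} − R_{1,1}| = 0.00144998 ≥ 5e-7
|R_{3,3} − R_{2,2}| = 0.00007998 ≥ 5e-7
|R_{4,4} − R_{3,3}| = 0.00000228 ≥ 5e-7
|R_{5,5} − R_{4,4}| = 0.00000001 < 5e-7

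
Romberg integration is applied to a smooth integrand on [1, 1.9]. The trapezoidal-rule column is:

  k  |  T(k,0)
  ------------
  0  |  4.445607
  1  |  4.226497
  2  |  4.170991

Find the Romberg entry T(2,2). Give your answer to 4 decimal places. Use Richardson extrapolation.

4.1524

Richardson extrapolation on the trapezoidal column (denominator 4−1=3):
T(1,1) = 4.226497 + (4.226497 − 4.445607)/3 = 4.153460
T(2,1) = 4.170991 + (4.170991 − 4.226497)/3 = 4.152489
T(2,2) = 4.152489 + (4.152489 − 4.153460)/15 = 4.152424
(Column j=1 coincides with Simpson's rule on the same nodes.)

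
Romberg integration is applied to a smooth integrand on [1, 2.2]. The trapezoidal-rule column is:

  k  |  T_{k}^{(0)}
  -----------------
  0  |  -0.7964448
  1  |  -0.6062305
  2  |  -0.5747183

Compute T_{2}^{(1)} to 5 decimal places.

Richardson extrapolation on the trapezoidal column (denominator 4−1=3):
T_{2}^{(1)} = -0.5747183 + (-0.5747183 − (-0.6062305))/3 = -0.5642142

-0.56421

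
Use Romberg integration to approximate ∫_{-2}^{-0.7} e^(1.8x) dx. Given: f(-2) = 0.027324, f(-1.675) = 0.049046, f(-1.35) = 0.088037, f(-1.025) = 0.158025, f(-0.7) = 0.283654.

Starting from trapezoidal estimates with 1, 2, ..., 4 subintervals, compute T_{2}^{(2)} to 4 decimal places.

T_{0}^{(0)} (trapezoid, 1 panel, h=1.3000): 0.202136
T_{1}^{(0)} (trapezoid, 2 panels, h=0.6500): 0.158292
T_{2}^{(0)} (trapezoid, 4 panels, h=0.3250): 0.146444
T_{1}^{(1)} = 0.158292 + (0.158292 − 0.202136)/3 = 0.143677
T_{2}^{(1)} = 0.146444 + (0.146444 − 0.158292)/3 = 0.142495
T_{2}^{(2)} = 0.142495 + (0.142495 − 0.143677)/15 = 0.142416

0.1424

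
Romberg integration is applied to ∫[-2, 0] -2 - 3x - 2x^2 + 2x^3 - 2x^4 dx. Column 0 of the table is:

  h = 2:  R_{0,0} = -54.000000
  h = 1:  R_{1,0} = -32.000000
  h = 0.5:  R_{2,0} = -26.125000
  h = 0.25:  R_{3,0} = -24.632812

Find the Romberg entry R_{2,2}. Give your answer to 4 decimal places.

-24.1333

Richardson extrapolation on the trapezoidal column (denominator 4−1=3):
R_{1,1} = (4·(-32.000000) − (-54.000000)) / 3 = -24.666667
R_{2,1} = -26.125000 + (-26.125000 − (-32.000000))/3 = -24.166667
R_{2,2} = -24.166667 + (-24.166667 − (-24.666667))/15 = -24.133334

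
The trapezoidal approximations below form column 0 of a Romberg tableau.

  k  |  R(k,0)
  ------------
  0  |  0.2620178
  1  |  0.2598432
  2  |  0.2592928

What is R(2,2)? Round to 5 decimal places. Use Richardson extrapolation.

0.25911

Richardson extrapolation on the trapezoidal column (denominator 4−1=3):
R(1,1) = 0.2598432 + (0.2598432 − 0.2620178)/3 = 0.2591183
R(2,1) = (4·0.2592928 − 0.2598432) / 3 = 0.2591093
R(2,2) = 0.2591093 + (0.2591093 − 0.2591183)/15 = 0.2591087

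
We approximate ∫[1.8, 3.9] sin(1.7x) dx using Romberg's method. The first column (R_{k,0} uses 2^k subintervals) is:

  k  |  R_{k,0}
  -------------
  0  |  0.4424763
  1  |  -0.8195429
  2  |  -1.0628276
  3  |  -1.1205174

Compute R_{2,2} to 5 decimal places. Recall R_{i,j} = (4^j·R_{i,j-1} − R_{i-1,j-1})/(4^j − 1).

Richardson extrapolation on the trapezoidal column (denominator 4−1=3):
R_{1,1} = (4·(-0.8195429) − 0.4424763) / 3 = -1.2402160
R_{2,1} = (4·(-1.0628276) − (-0.8195429)) / 3 = -1.1439225
R_{2,2} = -1.1439225 + (-1.1439225 − (-1.2402160))/15 = -1.1375029
(Column j=1 coincides with Simpson's rule on the same nodes.)

-1.13750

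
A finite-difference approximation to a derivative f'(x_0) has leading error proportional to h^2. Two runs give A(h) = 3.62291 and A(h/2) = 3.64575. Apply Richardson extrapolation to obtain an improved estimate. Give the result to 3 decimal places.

3.653

Extrapolated value = (4·A(h/2) − A(h)) / (4 − 1)
= (4·3.64575 − 3.62291) / 3
= 10.96009 / 3 = 3.65336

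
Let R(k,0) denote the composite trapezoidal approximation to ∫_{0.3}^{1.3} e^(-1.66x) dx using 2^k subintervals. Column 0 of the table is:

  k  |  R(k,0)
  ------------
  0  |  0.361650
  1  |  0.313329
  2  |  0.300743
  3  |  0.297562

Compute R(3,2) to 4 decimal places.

Richardson extrapolation on the trapezoidal column (denominator 4−1=3):
R(2,1) = (4·0.300743 − 0.313329) / 3 = 0.296548
R(3,1) = 0.297562 + (0.297562 − 0.300743)/3 = 0.296502
R(3,2) = 0.296502 + (0.296502 − 0.296548)/15 = 0.296499

0.2965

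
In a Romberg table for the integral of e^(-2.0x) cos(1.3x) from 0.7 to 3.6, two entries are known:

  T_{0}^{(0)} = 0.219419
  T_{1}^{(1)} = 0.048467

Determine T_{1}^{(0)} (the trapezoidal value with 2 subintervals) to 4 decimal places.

From T_{1}^{(1)} = (4·T_{1}^{(0)} − T_{0}^{(0)})/3, solve for T_{1}^{(0)}:
4·T_{1}^{(0)} = 3·0.048467 + 0.219419 = 0.364820
T_{1}^{(0)} = 0.091205

0.0912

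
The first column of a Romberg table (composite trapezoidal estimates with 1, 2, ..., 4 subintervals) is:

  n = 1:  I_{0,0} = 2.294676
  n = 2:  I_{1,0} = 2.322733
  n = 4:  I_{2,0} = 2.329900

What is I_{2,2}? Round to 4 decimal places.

2.3323

Richardson extrapolation on the trapezoidal column (denominator 4−1=3):
I_{1,1} = 2.322733 + (2.322733 − 2.294676)/3 = 2.332085
I_{2,1} = 2.329900 + (2.329900 − 2.322733)/3 = 2.332289
I_{2,2} = 2.332289 + (2.332289 − 2.332085)/15 = 2.332303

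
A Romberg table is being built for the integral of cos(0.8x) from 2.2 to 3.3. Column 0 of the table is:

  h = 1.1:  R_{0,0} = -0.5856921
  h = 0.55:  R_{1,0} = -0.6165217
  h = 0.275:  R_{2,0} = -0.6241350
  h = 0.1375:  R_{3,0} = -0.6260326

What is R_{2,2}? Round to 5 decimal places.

-0.62666

Richardson extrapolation on the trapezoidal column (denominator 4−1=3):
R_{1,1} = (4·(-0.6165217) − (-0.5856921)) / 3 = -0.6267982
R_{2,1} = (4·(-0.6241350) − (-0.6165217)) / 3 = -0.6266728
R_{2,2} = -0.6266728 + (-0.6266728 − (-0.6267982))/15 = -0.6266644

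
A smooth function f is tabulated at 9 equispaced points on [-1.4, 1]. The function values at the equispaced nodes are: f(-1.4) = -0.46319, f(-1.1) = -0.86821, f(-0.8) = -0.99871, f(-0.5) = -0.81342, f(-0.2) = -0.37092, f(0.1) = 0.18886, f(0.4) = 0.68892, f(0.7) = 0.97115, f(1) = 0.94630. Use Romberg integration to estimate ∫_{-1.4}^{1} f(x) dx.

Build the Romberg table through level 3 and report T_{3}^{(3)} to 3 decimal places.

T_{0}^{(0)} (trapezoid, 1 panel, h=2.4000): 0.57973
T_{1}^{(0)} (trapezoid, 2 panels, h=1.2000): -0.15524
T_{2}^{(0)} (trapezoid, 4 panels, h=0.6000): -0.26349
T_{3}^{(0)} (trapezoid, 8 panels, h=0.3000): -0.28823
T_{1}^{(1)} = -0.15524 + (-0.15524 − 0.57973)/3 = -0.40023
T_{2}^{(1)} = -0.26349 + (-0.26349 − (-0.15524))/3 = -0.29957
T_{3}^{(1)} = -0.28823 + (-0.28823 − (-0.26349))/3 = -0.29648
T_{2}^{(2)} = -0.29957 + (-0.29957 − (-0.40023))/15 = -0.29286
T_{3}^{(2)} = -0.29648 + (-0.29648 − (-0.29957))/15 = -0.29627
T_{3}^{(3)} = -0.29627 + (-0.29627 − (-0.29286))/63 = -0.29632

-0.296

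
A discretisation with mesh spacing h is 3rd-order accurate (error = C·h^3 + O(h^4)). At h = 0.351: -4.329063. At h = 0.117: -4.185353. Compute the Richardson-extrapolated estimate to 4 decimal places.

-4.1798

Extrapolated value = (27·A(h/3) − A(h)) / (27 − 1)
= (27·(-4.185353) − (-4.329063)) / 26
= -108.675468 / 26 = -4.179826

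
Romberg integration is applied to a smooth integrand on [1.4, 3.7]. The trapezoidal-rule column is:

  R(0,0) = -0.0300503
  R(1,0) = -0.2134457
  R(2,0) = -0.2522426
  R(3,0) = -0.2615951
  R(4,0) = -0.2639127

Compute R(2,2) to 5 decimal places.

R(1,1) = (4·(-0.2134457) − (-0.0300503)) / 3 = -0.2745775
R(2,1) = (4·(-0.2522426) − (-0.2134457)) / 3 = -0.2651749
R(2,2) = -0.2651749 + (-0.2651749 − (-0.2745775))/15 = -0.2645481
(Column j=1 coincides with Simpson's rule on the same nodes.)

-0.26455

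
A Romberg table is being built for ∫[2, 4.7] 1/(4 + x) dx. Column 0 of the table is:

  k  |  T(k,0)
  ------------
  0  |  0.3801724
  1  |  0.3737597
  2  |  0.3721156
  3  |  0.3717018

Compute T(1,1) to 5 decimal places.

0.37162

T(1,1) = (4·0.3737597 − 0.3801724) / 3 = 0.3716221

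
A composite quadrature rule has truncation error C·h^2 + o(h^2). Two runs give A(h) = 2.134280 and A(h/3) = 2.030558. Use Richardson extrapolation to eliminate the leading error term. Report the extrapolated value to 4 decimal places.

The leading error scales as h^2; refining by a factor of 3 reduces it by 3^2 = 9.
Extrapolated value = (9·A(h/3) − A(h)) / (9 − 1)
= (9·2.030558 − 2.134280) / 8
= 16.140742 / 8 = 2.017593

2.0176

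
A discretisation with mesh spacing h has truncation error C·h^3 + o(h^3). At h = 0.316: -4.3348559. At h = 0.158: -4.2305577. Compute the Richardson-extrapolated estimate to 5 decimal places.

-4.21566

The leading error scales as h^3; refining by a factor of 2 reduces it by 2^3 = 8.
Extrapolated value = (8·A(h/2) − A(h)) / (8 − 1)
= (8·(-4.2305577) − (-4.3348559)) / 7
= -29.5096057 / 7 = -4.2156580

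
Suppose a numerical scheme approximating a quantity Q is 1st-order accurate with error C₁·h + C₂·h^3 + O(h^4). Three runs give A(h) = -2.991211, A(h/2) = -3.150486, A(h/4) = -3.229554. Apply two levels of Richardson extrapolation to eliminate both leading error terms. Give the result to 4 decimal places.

-3.3085

First eliminate the h term (factor 2^1 = 2):
  B₁ = (2·(-3.150486) − (-2.991211))/1 = -3.309761
  B₂ = (2·(-3.229554) − (-3.150486))/1 = -3.308622
Then eliminate the h^3 term (factor 2^3 = 8):
  (8·(-3.308622) − (-3.309761))/7 = -3.308459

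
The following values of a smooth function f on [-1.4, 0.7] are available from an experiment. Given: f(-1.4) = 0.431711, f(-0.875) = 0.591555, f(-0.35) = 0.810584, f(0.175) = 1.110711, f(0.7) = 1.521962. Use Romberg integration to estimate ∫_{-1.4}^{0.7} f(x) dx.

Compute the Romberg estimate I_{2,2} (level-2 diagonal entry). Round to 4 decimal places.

I_{0,0} (trapezoid, 1 panel, h=2.1000): 2.051357
I_{1,0} (trapezoid, 2 panels, h=1.0500): 1.876792
I_{2,0} (trapezoid, 4 panels, h=0.5250): 1.832085
I_{1,1} = 1.876792 + (1.876792 − 2.051357)/3 = 1.818604
I_{2,1} = 1.832085 + (1.832085 − 1.876792)/3 = 1.817183
I_{2,2} = 1.817183 + (1.817183 − 1.818604)/15 = 1.817088

1.8171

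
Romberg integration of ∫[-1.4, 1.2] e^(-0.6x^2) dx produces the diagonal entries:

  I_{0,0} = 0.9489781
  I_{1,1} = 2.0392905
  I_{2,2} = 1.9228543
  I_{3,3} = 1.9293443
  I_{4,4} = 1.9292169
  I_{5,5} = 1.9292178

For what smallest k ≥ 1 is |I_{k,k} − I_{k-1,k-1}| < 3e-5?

k = 5

|I_{1,1} − I_{0,0}| = 1.0903124 ≥ 3e-5
|I_{2,2} − I_{1,1}| = 0.1164362 ≥ 3e-5
|I_{3,3} − I_{2,2}| = 0.0064900 ≥ 3e-5
|I_{4,4} − I_{3,3}| = 0.0001274 ≥ 3e-5
|I_{5,5} − I_{4,4}| = 0.0000009 < 3e-5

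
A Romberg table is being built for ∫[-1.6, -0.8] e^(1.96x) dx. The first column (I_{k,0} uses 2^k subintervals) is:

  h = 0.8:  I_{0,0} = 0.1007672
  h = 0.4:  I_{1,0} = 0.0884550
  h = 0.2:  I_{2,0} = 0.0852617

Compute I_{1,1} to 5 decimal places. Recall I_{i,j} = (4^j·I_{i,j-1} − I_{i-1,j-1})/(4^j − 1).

I_{1,1} = (4·0.0884550 − 0.1007672) / 3 = 0.0843509
(Column j=1 coincides with Simpson's rule on the same nodes.)

0.08435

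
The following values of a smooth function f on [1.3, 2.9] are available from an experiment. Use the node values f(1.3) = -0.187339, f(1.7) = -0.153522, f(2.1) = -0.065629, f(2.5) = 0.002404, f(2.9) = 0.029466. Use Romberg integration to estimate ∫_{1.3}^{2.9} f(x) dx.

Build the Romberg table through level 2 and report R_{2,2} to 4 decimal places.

-0.1196

R_{0,0} (trapezoid, 1 panel, h=1.6000): -0.126298
R_{1,0} (trapezoid, 2 panels, h=0.8000): -0.115652
R_{2,0} (trapezoid, 4 panels, h=0.4000): -0.118273
R_{1,1} = -0.115652 + (-0.115652 − (-0.126298))/3 = -0.112103
R_{2,1} = -0.118273 + (-0.118273 − (-0.115652))/3 = -0.119147
R_{2,2} = -0.119147 + (-0.119147 − (-0.112103))/15 = -0.119617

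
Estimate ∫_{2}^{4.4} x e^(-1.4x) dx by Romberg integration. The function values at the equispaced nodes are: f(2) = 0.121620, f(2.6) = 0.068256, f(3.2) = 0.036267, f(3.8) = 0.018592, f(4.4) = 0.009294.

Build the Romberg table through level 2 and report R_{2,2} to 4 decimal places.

0.1102

R_{0,0} (trapezoid, 1 panel, h=2.4000): 0.157097
R_{1,0} (trapezoid, 2 panels, h=1.2000): 0.122069
R_{2,0} (trapezoid, 4 panels, h=0.6000): 0.113143
R_{1,1} = 0.122069 + (0.122069 − 0.157097)/3 = 0.110393
R_{2,1} = 0.113143 + (0.113143 − 0.122069)/3 = 0.110168
R_{2,2} = 0.110168 + (0.110168 − 0.110393)/15 = 0.110153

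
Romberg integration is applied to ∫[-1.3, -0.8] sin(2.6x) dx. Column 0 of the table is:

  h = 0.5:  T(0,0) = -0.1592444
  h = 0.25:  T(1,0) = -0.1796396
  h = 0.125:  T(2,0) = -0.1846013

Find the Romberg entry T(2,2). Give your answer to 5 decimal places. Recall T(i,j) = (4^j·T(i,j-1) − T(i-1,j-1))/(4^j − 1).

Richardson extrapolation on the trapezoidal column (denominator 4−1=3):
T(1,1) = (4·(-0.1796396) − (-0.1592444)) / 3 = -0.1864380
T(2,1) = (4·(-0.1846013) − (-0.1796396)) / 3 = -0.1862552
T(2,2) = -0.1862552 + (-0.1862552 − (-0.1864380))/15 = -0.1862430
(Column j=1 coincides with Simpson's rule on the same nodes.)

-0.18624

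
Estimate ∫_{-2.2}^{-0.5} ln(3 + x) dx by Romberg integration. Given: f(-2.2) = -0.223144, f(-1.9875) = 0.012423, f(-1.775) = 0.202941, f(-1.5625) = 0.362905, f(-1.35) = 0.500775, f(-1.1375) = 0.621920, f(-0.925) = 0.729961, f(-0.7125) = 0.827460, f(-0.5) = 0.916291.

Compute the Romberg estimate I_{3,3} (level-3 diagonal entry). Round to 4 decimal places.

0.7692

I_{0,0} (trapezoid, 1 panel, h=1.7000): 0.589175
I_{1,0} (trapezoid, 2 panels, h=0.8500): 0.720246
I_{2,0} (trapezoid, 4 panels, h=0.4250): 0.756606
I_{3,0} (trapezoid, 8 panels, h=0.2125): 0.766054
I_{1,1} = 0.720246 + (0.720246 − 0.589175)/3 = 0.763936
I_{2,1} = 0.756606 + (0.756606 − 0.720246)/3 = 0.768726
I_{3,1} = 0.766054 + (0.766054 − 0.756606)/3 = 0.769203
I_{2,2} = 0.768726 + (0.768726 − 0.763936)/15 = 0.769045
I_{3,2} = 0.769203 + (0.769203 − 0.768726)/15 = 0.769235
I_{3,3} = 0.769235 + (0.769235 − 0.769045)/63 = 0.769238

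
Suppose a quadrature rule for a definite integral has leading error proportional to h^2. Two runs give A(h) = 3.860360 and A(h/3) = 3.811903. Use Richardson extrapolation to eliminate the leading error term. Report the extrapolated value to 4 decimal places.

3.8058

The leading error scales as h^2; refining by a factor of 3 reduces it by 3^2 = 9.
Extrapolated value = (9·A(h/3) − A(h)) / (9 − 1)
= (9·3.811903 − 3.860360) / 8
= 30.446767 / 8 = 3.805846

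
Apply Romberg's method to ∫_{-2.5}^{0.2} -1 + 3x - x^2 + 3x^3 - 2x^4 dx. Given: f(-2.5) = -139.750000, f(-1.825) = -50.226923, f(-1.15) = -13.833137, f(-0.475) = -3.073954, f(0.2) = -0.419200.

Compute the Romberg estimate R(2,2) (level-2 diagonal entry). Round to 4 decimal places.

-85.5843

R(0,0) (trapezoid, 1 panel, h=2.7000): -189.228420
R(1,0) (trapezoid, 2 panels, h=1.3500): -113.288945
R(2,0) (trapezoid, 4 panels, h=0.6750): -92.622564
R(1,1) = -113.288945 + (-113.288945 − (-189.228420))/3 = -87.975787
R(2,1) = -92.622564 + (-92.622564 − (-113.288945))/3 = -85.733770
R(2,2) = -85.733770 + (-85.733770 − (-87.975787))/15 = -85.584302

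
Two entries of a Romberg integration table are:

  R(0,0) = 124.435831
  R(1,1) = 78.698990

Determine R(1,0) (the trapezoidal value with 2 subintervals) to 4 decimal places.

From R(1,1) = (4·R(1,0) − R(0,0))/3, solve for R(1,0):
4·R(1,0) = 3·78.698990 + 124.435831 = 360.532801
R(1,0) = 90.133200

90.1332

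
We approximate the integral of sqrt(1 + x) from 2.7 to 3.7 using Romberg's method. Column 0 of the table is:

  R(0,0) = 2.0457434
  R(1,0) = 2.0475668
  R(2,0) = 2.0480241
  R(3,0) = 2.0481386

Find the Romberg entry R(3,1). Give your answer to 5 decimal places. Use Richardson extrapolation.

Richardson extrapolation on the trapezoidal column (denominator 4−1=3):
R(3,1) = 2.0481386 + (2.0481386 − 2.0480241)/3 = 2.0481768

2.04818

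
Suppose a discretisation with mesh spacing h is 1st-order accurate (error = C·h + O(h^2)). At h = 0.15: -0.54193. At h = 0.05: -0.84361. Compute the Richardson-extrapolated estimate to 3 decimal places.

-0.994

Extrapolated value = (3·A(h/3) − A(h)) / (3 − 1)
= (3·(-0.84361) − (-0.54193)) / 2
= -1.98890 / 2 = -0.99445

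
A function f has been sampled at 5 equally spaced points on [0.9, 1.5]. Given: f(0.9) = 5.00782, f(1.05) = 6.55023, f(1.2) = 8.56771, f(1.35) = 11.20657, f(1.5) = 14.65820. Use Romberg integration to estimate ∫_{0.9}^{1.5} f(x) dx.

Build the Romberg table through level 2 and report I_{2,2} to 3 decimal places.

I_{0,0} (trapezoid, 1 panel, h=0.6000): 5.89981
I_{1,0} (trapezoid, 2 panels, h=0.3000): 5.52022
I_{2,0} (trapezoid, 4 panels, h=0.1500): 5.42363
I_{1,1} = 5.52022 + (5.52022 − 5.89981)/3 = 5.39369
I_{2,1} = 5.42363 + (5.42363 − 5.52022)/3 = 5.39143
I_{2,2} = 5.39143 + (5.39143 − 5.39369)/15 = 5.39128

5.391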